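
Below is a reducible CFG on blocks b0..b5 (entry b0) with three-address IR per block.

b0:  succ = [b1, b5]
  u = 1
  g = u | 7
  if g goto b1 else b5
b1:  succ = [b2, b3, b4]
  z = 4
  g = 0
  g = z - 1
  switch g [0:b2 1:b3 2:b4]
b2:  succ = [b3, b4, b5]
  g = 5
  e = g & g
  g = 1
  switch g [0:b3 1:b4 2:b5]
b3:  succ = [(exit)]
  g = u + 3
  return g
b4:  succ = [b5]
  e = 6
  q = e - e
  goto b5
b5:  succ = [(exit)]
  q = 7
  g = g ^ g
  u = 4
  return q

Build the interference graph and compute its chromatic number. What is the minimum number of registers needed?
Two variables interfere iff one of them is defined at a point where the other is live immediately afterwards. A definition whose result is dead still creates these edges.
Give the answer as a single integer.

def/use:
  b0: {g,u} / ∅
  b1: {g,z} / ∅
  b2: {e,g} / ∅
  b3: {g} / {u}
  b4: {e,q} / ∅
  b5: {g,q,u} / {g}

Backward fixpoint:
  b0: in=∅ out={g,u}
  b1: in={u} out={g,u}
  b2: in={u} out={g,u}
  b3: in={u} out=∅
  b4: in={g} out={g}
  b5: in={g} out=∅

Interference:
  e: {g,u}
  g: {e,q,u,z}
  q: {g,u}
  u: {e,g,q,z}
  z: {g,u}

Chromatic number:
  clique {e,g,u} ⇒ need ≥ 3
  3-colouring: r0={g}  r1={u}  r2={e,q,z}
  χ = 3

Answer: 3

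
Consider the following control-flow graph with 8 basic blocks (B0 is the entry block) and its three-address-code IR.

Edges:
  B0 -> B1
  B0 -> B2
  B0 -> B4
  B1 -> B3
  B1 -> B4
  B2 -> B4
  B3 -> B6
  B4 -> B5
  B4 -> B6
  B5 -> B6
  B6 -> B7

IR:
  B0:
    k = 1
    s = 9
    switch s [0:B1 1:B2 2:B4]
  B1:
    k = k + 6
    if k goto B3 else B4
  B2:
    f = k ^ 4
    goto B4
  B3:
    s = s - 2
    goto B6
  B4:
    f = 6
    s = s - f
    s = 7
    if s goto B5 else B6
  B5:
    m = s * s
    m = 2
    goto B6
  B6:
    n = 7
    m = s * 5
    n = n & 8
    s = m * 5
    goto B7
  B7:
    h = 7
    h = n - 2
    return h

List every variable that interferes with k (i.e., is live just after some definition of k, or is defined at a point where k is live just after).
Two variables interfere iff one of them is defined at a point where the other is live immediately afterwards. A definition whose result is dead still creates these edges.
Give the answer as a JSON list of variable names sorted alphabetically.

Answer: ["s"]

Analysis:
Per-block:
  B0: def={k,s} ue=∅
  B1: def={k} ue={k}
  B2: def={f} ue={k}
  B3: def={s} ue={s}
  B4: def={f,s} ue={s}
  B5: def={m} ue={s}
  B6: def={m,n,s} ue={s}
  B7: def={h} ue={n}

Live sets:
  live B0: ∅→{k,s}
  live B1: {k,s}→{s}
  live B2: {k,s}→{s}
  live B3: {s}→{s}
  live B4: {s}→{s}
  live B5: {s}→{s}
  live B6: {s}→{n}
  live B7: {n}→∅

Conflict graph:
  f↔{s}
  h↔{n}
  k↔{s}
  m↔{n,s}
  n↔{h,m,s}
  s↔{f,k,m,n}

N(k) = ["s"]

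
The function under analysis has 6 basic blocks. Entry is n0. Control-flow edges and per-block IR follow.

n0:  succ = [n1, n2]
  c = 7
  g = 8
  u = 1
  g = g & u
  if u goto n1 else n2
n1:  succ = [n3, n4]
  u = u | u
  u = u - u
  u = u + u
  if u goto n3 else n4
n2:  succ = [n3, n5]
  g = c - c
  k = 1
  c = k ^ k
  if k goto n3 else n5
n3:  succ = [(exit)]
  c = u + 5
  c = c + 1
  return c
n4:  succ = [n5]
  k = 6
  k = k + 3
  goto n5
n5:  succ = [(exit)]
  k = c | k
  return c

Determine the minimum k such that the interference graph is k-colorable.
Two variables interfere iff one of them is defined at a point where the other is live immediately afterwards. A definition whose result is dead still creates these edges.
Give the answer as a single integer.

Answer: 3

Derivation:
Per-block:
  n0: {c,g,u} / ∅
  n1: {u} / {u}
  n2: {c,g,k} / {c}
  n3: {c} / {u}
  n4: {k} / ∅
  n5: {k} / {c,k}

Backward fixpoint:
  live n0: ∅→{c,u}
  live n1: {c,u}→{c,u}
  live n2: {c,u}→{c,k,u}
  live n3: {u}→∅
  live n4: {c}→{c,k}
  live n5: {c,k}→∅

Conflict graph:
  c — {g,k,u}
  g — {c,u}
  k — {c,u}
  u — {c,g,k}

Registers:
  {c,g,u} pairwise interfere (3-clique) ⇒ χ ≥ 3
  assign c→c0 g→c2 k→c2 u→c1 — no edge inside a register ⇒ χ ≤ 3
  χ = 3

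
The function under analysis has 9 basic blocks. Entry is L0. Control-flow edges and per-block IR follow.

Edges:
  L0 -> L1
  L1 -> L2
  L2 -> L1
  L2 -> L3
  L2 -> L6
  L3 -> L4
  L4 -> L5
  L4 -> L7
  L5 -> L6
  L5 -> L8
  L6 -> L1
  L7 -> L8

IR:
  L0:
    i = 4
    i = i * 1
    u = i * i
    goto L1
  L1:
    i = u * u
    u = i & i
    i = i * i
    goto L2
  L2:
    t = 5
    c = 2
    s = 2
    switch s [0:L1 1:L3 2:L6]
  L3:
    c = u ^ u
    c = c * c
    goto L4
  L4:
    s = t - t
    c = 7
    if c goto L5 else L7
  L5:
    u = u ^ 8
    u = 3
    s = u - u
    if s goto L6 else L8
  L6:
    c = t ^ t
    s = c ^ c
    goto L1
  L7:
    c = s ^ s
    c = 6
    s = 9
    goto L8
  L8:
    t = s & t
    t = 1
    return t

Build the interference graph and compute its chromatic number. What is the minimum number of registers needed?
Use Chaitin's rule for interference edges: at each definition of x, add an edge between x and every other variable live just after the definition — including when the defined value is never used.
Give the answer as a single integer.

Answer: 4

Analysis:
Per-block:
  L0 def {i,u} use ∅
  L1 def {i,u} use {u}
  L2 def {c,s,t} use ∅
  L3 def {c} use {u}
  L4 def {c,s} use {t}
  L5 def {s,u} use {u}
  L6 def {c,s} use {t}
  L7 def {c,s} use {s}
  L8 def {t} use {s,t}

Liveness:
  L0: in=∅ out={u}
  L1: in={u} out={u}
  L2: in={u} out={t,u}
  L3: in={t,u} out={t,u}
  L4: in={t,u} out={s,t,u}
  L5: in={t,u} out={s,t,u}
  L6: in={t,u} out={u}
  L7: in={s,t} out={s,t}
  L8: in={s,t} out=∅

Interference:
  c — {s,t,u}
  i — {u}
  s — {c,t,u}
  t — {c,s,u}
  u — {c,i,s,t}

Registers:
  lower bound: {c,s,t,u} mutually conflict ⇒ χ ≥ 4
  assign c→R1 i→R1 s→R2 t→R3 u→R0 — no edge inside a register ⇒ χ ≤ 4
  χ = 4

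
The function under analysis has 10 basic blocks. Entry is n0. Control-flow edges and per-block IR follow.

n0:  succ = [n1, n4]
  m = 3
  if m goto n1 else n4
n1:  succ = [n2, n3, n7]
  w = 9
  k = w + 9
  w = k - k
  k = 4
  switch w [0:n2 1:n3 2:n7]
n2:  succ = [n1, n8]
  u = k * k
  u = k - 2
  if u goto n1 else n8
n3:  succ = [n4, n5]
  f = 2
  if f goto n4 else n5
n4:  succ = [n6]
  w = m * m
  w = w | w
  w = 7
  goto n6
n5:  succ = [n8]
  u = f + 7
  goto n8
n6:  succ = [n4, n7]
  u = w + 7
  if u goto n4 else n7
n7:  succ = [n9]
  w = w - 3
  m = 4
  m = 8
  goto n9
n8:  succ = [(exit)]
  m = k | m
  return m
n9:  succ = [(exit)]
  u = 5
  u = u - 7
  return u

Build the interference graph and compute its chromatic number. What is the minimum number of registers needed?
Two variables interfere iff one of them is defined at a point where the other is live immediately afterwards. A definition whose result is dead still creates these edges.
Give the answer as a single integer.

def/use:
  n0: {m} / ∅
  n1: {k,w} / ∅
  n2: {u} / {k}
  n3: {f} / ∅
  n4: {w} / {m}
  n5: {u} / {f}
  n6: {u} / {w}
  n7: {m,w} / {w}
  n8: {m} / {k,m}
  n9: {u} / ∅

Liveness:
  n0 li=∅ lo={m}
  n1 li={m} lo={k,m,w}
  n2 li={k,m} lo={k,m}
  n3 li={k,m} lo={f,k,m}
  n4 li={m} lo={m,w}
  n5 li={f,k,m} lo={k,m}
  n6 li={m,w} lo={m,w}
  n7 li={w} lo=∅
  n8 li={k,m} lo=∅
  n9 li=∅ lo=∅

Interfere edges:
  f↔{k,m}
  k↔{f,m,u,w}
  m↔{f,k,u,w}
  u↔{k,m,w}
  w↔{k,m,u}

Colouring:
  lower bound: {k,m,u,w} mutually conflict ⇒ χ ≥ 4
  assign f→c2 k→c0 m→c1 u→c2 w→c3 — no edge inside a register ⇒ χ ≤ 4
  χ = 4

Answer: 4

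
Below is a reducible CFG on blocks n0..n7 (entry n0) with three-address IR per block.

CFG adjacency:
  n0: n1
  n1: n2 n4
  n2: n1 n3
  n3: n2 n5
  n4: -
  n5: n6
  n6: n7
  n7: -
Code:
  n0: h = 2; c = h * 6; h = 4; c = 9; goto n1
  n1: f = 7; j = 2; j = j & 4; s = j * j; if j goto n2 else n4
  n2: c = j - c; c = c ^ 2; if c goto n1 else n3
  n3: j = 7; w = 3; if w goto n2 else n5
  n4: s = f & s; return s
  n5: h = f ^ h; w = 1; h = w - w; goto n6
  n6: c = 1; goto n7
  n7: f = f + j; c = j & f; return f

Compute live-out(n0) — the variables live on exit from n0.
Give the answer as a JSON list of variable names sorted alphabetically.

Per-block:
  n0: {c,h} / ∅
  n1: {f,j,s} / ∅
  n2: {c} / {c,j}
  n3: {j,w} / ∅
  n4: {s} / {f,s}
  n5: {h,w} / {f,h}
  n6: {c} / ∅
  n7: {c,f} / {f,j}

Liveness:
  live n0: ∅→{c,h}
  live n1: {c,h}→{c,f,h,j,s}
  live n2: {c,f,h,j}→{c,f,h}
  live n3: {c,f,h}→{c,f,h,j}
  live n4: {f,s}→∅
  live n5: {f,h,j}→{f,j}
  live n6: {f,j}→{f,j}
  live n7: {f,j}→∅

live-out(n0) = ["c", "h"]

Answer: ["c", "h"]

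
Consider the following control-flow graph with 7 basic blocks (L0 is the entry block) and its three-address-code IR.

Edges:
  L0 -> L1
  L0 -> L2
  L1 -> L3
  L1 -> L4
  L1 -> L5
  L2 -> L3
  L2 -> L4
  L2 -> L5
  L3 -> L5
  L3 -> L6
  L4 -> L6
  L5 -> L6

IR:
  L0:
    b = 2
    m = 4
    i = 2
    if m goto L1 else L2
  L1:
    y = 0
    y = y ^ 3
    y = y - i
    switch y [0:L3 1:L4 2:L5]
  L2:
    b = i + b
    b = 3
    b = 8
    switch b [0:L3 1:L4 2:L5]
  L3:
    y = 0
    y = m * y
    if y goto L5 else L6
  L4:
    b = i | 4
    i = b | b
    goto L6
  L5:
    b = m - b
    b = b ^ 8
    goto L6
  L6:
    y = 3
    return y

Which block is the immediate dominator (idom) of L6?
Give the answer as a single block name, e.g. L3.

Answer: L0

Derivation:
idom tree: L1←L0 L2←L0 L3←L0 L4←L0 L5←L0 L6←L0
Dom at joins:
  L3: preds {L1,L2}: {L0,L1} ∩ {L0,L2} = {L0}; idom=L0
  L4: preds {L1,L2}: {L0,L1} ∩ {L0,L2} = {L0}; idom=L0
  L5: preds {L1,L2,L3}: {L0,L1} ∩ {L0,L2} ∩ {L0,L3} = {L0}; idom=L0
  L6: preds {L3,L4,L5}: {L0,L3} ∩ {L0,L4} ∩ {L0,L5} = {L0}; idom=L0

idom(L6) = L0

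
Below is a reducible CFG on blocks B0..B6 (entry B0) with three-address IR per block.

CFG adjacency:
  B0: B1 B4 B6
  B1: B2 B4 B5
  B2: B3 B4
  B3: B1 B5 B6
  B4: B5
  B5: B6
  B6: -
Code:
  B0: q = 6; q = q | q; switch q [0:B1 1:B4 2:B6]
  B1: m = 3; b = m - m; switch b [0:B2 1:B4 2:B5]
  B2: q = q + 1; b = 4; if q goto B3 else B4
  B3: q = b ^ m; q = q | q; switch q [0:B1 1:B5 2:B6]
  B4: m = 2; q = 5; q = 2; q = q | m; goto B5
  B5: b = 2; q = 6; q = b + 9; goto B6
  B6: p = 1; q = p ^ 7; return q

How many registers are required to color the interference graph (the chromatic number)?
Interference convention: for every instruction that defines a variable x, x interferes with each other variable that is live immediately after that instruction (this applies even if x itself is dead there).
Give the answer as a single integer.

Block summaries:
  B0: def={q} ue=∅
  B1: def={b,m} ue=∅
  B2: def={b,q} ue={q}
  B3: def={q} ue={b,m}
  B4: def={m,q} ue=∅
  B5: def={b,q} ue=∅
  B6: def={p,q} ue=∅

Backward fixpoint:
  live B0: ∅→{q}
  live B1: {q}→{m,q}
  live B2: {m,q}→{b,m}
  live B3: {b,m}→{q}
  live B4: ∅→∅
  live B5: ∅→∅
  live B6: ∅→∅

Interference:
  b↔{m,q}
  m↔{b,q}
  p↔∅
  q↔{b,m}

Chromatic number:
  clique {b,m,q} ⇒ need ≥ 3
  3-colouring: r0={b,p}  r1={m}  r2={q}
  χ = 3

Answer: 3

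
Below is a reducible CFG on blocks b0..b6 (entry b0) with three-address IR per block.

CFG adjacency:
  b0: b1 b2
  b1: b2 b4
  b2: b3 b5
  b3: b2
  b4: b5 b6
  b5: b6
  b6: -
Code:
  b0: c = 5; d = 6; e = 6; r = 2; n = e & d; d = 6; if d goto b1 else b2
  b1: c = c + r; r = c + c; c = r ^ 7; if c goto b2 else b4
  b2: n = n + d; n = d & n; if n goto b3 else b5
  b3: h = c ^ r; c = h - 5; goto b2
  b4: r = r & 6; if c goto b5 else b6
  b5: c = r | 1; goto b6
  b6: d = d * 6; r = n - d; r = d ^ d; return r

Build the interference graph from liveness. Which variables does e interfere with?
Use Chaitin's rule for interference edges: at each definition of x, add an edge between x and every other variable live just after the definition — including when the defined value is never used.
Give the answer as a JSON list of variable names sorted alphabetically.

def/use:
  b0: def={c,d,e,n,r} ue=∅
  b1: def={c,r} ue={c,r}
  b2: def={n} ue={d,n}
  b3: def={c,h} ue={c,r}
  b4: def={r} ue={c,r}
  b5: def={c} ue={r}
  b6: def={d,r} ue={d,n}

Liveness:
  b0: in=∅ out={c,d,n,r}
  b1: in={c,d,n,r} out={c,d,n,r}
  b2: in={c,d,n,r} out={c,d,n,r}
  b3: in={c,d,n,r} out={c,d,n,r}
  b4: in={c,d,n,r} out={d,n,r}
  b5: in={d,n,r} out={d,n}
  b6: in={d,n} out=∅

Conflict graph:
  c: {d,e,n,r}
  d: {c,e,h,n,r}
  e: {c,d,r}
  h: {d,n,r}
  n: {c,d,h,r}
  r: {c,d,e,h,n}

N(e) = ["c", "d", "r"]

Answer: ["c", "d", "r"]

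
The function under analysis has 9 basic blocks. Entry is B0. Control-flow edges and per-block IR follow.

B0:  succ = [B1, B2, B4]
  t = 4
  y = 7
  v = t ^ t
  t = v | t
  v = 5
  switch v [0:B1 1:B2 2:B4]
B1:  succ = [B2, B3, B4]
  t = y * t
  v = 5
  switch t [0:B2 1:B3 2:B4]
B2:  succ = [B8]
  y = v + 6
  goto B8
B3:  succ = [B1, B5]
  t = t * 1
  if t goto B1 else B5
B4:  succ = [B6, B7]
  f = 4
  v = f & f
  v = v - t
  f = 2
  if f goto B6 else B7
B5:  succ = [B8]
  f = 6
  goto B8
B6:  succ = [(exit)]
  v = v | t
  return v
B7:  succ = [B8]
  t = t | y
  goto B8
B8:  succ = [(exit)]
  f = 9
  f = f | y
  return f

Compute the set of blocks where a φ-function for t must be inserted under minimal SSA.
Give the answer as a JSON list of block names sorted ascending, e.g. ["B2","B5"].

idom tree: B1←B0 B2←B0 B3←B1 B4←B0 B5←B3 B6←B4 B7←B4 B8←B0
Dom∩ at merges:
  B1: preds {B0,B3}: {B0} ∩ {B0,B1,B3} = {B0}; idom=B0
  B2: preds {B0,B1}: {B0} ∩ {B0,B1} = {B0}; idom=B0
  B4: preds {B0,B1}: {B0} ∩ {B0,B1} = {B0}; idom=B0
  B8: preds {B2,B5,B7}: {B0,B2} ∩ {B0,B1,B3,B5} ∩ {B0,B4,B7} = {B0}; idom=B0

Frontier:
  B1←B0: walk · to B0
  B1←B3: walk B3→B1 to B0
  B2←B0: walk · to B0
  B2←B1: walk B1 to B0
  B4←B0: walk · to B0
  B4←B1: walk B1 to B0
  B8←B2: walk B2 to B0
  B8←B5: walk B5→B3→B1 to B0
  B8←B7: walk B7→B4 to B0
  B0 → ∅
  B1 → {B1,B2,B4,B8}
  B2 → {B8}
  B3 → {B1,B8}
  B4 → {B8}
  B5 → {B8}
  B6 → ∅
  B7 → {B8}
  B8 → ∅

φ for t: defs {B0,B1,B3,B7}
  DF⁺ = {B1,B2,B4,B8}

Answer: ["B1", "B2", "B4", "B8"]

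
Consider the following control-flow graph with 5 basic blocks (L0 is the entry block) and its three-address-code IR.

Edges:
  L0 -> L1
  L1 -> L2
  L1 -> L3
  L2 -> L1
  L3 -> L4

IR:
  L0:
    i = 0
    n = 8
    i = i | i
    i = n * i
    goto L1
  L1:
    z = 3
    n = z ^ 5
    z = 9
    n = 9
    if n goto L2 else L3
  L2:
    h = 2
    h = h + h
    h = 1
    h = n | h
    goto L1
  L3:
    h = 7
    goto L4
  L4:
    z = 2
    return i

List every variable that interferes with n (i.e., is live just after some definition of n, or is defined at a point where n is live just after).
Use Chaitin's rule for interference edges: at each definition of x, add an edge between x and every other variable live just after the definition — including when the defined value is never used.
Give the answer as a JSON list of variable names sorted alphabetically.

Answer: ["h", "i"]

Working:
def/use:
  L0: def={i,n} ue=∅
  L1: def={n,z} ue=∅
  L2: def={h} ue={n}
  L3: def={h} ue=∅
  L4: def={z} ue={i}

Live sets:
  L0: in=∅ out={i}
  L1: in={i} out={i,n}
  L2: in={i,n} out={i}
  L3: in={i} out={i}
  L4: in={i} out=∅

Interfere edges:
  h↔{i,n}
  i↔{h,n,z}
  n↔{h,i}
  z↔{i}

N(n) = ["h", "i"]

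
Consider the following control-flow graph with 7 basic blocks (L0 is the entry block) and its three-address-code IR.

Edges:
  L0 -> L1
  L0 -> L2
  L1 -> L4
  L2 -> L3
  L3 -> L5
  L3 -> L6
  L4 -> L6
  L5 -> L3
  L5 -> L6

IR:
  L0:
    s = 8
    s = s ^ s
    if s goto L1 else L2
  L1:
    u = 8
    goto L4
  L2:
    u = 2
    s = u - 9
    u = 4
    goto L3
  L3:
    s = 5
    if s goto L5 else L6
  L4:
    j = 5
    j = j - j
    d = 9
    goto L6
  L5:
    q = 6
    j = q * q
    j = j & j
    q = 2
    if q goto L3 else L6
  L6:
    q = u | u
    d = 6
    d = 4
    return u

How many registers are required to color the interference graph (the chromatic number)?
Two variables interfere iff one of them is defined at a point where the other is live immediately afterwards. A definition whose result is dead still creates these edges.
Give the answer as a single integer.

Answer: 2

Derivation:
Per-block:
  L0 def {s} use ∅
  L1 def {u} use ∅
  L2 def {s,u} use ∅
  L3 def {s} use ∅
  L4 def {d,j} use ∅
  L5 def {j,q} use ∅
  L6 def {d,q} use {u}

Live sets:
  live L0: ∅→∅
  live L1: ∅→{u}
  live L2: ∅→{u}
  live L3: {u}→{u}
  live L4: {u}→{u}
  live L5: {u}→{u}
  live L6: {u}→∅

Interfere edges:
  d: {u}
  j: {u}
  q: {u}
  s: {u}
  u: {d,j,q,s}

Colouring:
  clique {d,u} ⇒ need ≥ 2
  assign d→c1 j→c1 q→c1 s→c1 u→c0 — no edge inside a register ⇒ χ ≤ 2
  χ = 2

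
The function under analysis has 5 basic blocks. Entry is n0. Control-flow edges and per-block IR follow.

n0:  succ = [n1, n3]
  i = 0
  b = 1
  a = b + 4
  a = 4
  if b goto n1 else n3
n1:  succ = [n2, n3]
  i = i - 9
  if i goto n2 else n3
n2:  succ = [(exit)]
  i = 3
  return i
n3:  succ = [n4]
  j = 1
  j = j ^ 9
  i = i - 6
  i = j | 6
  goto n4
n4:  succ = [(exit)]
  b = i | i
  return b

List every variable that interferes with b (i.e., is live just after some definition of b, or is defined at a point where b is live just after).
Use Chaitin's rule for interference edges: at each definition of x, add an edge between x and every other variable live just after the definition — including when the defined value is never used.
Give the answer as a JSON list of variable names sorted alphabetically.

Answer: ["a", "i"]

Derivation:
def/use:
  n0 def {a,b,i} use ∅
  n1 def {i} use {i}
  n2 def {i} use ∅
  n3 def {i,j} use {i}
  n4 def {b} use {i}

Live sets:
  n0: in=∅ out={i}
  n1: in={i} out={i}
  n2: in=∅ out=∅
  n3: in={i} out={i}
  n4: in={i} out=∅

Interference:
  a — {b,i}
  b — {a,i}
  i — {a,b,j}
  j — {i}

N(b) = ["a", "i"]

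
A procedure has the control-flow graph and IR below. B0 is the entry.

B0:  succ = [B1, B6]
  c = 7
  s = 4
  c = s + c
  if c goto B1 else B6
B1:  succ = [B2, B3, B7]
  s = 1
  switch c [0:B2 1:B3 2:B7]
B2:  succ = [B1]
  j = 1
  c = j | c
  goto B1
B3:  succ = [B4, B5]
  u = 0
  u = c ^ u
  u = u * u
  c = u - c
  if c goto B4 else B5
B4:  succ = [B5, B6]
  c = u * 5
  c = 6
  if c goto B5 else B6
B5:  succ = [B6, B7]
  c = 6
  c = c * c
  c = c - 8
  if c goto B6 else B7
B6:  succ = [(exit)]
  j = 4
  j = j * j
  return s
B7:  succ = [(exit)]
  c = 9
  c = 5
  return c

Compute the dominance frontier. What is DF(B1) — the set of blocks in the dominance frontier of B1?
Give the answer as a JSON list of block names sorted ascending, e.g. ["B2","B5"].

Answer: ["B1", "B6"]

Derivation:
idom tree: B1←B0 B2←B1 B3←B1 B4←B3 B5←B3 B6←B0 B7←B1
Dom at joins:
  B1: preds {B0,B2}: {B0} ∩ {B0,B1,B2} = {B0}; idom=B0
  B5: preds {B3,B4}: {B0,B1,B3} ∩ {B0,B1,B3,B4} = {B0,B1,B3}; idom=B3
  B6: preds {B0,B4,B5}: {B0} ∩ {B0,B1,B3,B4} ∩ {B0,B1,B3,B5} = {B0}; idom=B0
  B7: preds {B1,B5}: {B0,B1} ∩ {B0,B1,B3,B5} = {B0,B1}; idom=B1

DF walk-up:
  join B1 pred B0: · stop@B0
  join B1 pred B2: B2→B1 stop@B0
  join B5 pred B3: · stop@B3
  join B5 pred B4: B4 stop@B3
  join B6 pred B0: · stop@B0
  join B6 pred B4: B4→B3→B1 stop@B0
  join B6 pred B5: B5→B3→B1 stop@B0
  join B7 pred B1: · stop@B1
  join B7 pred B5: B5→B3 stop@B1
  B0: DF=∅
  B1: DF={B1,B6}
  B2: DF={B1}
  B3: DF={B6,B7}
  B4: DF={B5,B6}
  B5: DF={B6,B7}
  B6: DF=∅
  B7: DF=∅

DF(B1) = ["B1", "B6"]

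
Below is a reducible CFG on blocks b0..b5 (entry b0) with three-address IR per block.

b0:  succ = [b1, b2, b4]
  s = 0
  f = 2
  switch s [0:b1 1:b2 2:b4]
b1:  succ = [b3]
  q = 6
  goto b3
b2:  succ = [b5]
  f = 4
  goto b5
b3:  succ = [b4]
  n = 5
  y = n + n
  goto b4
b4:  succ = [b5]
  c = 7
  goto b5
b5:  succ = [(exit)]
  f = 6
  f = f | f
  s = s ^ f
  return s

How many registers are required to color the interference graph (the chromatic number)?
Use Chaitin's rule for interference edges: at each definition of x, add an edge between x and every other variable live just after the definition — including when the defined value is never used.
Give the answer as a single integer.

Answer: 2

Derivation:
def/use:
  b0: def={f,s} ue=∅
  b1: def={q} ue=∅
  b2: def={f} ue=∅
  b3: def={n,y} ue=∅
  b4: def={c} ue=∅
  b5: def={f,s} ue={s}

Liveness:
  b0: in=∅ out={s}
  b1: in={s} out={s}
  b2: in={s} out={s}
  b3: in={s} out={s}
  b4: in={s} out={s}
  b5: in={s} out=∅

Conflict graph:
  c: {s}
  f: {s}
  n: {s}
  q: {s}
  s: {c,f,n,q,y}
  y: {s}

Registers:
  {c,s} pairwise interfere (2-clique) ⇒ χ ≥ 2
  2-colouring: c0={s}  c1={c,f,n,q,y}
  χ = 2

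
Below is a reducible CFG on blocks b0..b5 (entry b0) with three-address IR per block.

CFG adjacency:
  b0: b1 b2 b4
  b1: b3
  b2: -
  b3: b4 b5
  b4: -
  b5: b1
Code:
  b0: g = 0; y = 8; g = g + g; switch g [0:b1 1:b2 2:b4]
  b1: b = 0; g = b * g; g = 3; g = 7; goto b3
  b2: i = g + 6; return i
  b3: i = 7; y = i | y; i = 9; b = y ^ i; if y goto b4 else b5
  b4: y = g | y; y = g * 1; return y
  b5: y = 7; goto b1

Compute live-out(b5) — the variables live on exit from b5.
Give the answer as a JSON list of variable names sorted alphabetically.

Block summaries:
  b0: {g,y} / ∅
  b1: {b,g} / {g}
  b2: {i} / {g}
  b3: {b,i,y} / {y}
  b4: {y} / {g,y}
  b5: {y} / ∅

Backward fixpoint:
  live b0: ∅→{g,y}
  live b1: {g,y}→{g,y}
  live b2: {g}→∅
  live b3: {g,y}→{g,y}
  live b4: {g,y}→∅
  live b5: {g}→{g,y}

live-out(b5) = ["g", "y"]

Answer: ["g", "y"]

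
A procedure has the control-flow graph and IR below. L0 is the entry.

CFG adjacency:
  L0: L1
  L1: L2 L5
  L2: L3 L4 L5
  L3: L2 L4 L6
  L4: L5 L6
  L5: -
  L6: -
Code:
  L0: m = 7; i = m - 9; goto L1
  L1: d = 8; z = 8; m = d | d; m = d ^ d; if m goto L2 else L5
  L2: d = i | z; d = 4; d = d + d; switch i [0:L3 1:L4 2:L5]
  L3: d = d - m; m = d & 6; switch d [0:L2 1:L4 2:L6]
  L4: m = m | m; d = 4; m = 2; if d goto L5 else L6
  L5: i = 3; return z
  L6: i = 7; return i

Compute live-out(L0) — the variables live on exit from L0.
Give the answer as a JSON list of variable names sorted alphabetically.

def/use:
  L0 def {i,m} use ∅
  L1 def {d,m,z} use ∅
  L2 def {d} use {i,z}
  L3 def {d,m} use {d,m}
  L4 def {d,m} use {m}
  L5 def {i} use {z}
  L6 def {i} use ∅

Liveness:
  L0: in=∅ out={i}
  L1: in={i} out={i,m,z}
  L2: in={i,m,z} out={d,i,m,z}
  L3: in={d,i,m,z} out={i,m,z}
  L4: in={m,z} out={z}
  L5: in={z} out=∅
  L6: in=∅ out=∅

live-out(L0) = ["i"]

Answer: ["i"]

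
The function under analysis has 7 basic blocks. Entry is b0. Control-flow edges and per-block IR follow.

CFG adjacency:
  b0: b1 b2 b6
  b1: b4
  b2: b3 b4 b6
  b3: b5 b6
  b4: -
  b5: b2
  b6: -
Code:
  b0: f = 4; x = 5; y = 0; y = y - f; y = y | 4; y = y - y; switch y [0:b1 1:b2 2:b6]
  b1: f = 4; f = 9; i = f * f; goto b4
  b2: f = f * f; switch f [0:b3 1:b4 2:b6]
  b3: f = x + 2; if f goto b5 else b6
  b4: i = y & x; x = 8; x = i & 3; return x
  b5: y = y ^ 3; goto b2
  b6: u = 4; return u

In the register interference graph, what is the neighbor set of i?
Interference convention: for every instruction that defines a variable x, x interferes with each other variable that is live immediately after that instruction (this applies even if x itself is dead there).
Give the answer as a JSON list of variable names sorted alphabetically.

Block summaries:
  b0: {f,x,y} / ∅
  b1: {f,i} / ∅
  b2: {f} / {f}
  b3: {f} / {x}
  b4: {i,x} / {x,y}
  b5: {y} / {y}
  b6: {u} / ∅

Liveness:
  b0: in=∅ out={f,x,y}
  b1: in={x,y} out={x,y}
  b2: in={f,x,y} out={x,y}
  b3: in={x,y} out={f,x,y}
  b4: in={x,y} out=∅
  b5: in={f,x,y} out={f,x,y}
  b6: in=∅ out=∅

Conflict graph:
  f: {x,y}
  i: {x,y}
  u: ∅
  x: {f,i,y}
  y: {f,i,x}

N(i) = ["x", "y"]

Answer: ["x", "y"]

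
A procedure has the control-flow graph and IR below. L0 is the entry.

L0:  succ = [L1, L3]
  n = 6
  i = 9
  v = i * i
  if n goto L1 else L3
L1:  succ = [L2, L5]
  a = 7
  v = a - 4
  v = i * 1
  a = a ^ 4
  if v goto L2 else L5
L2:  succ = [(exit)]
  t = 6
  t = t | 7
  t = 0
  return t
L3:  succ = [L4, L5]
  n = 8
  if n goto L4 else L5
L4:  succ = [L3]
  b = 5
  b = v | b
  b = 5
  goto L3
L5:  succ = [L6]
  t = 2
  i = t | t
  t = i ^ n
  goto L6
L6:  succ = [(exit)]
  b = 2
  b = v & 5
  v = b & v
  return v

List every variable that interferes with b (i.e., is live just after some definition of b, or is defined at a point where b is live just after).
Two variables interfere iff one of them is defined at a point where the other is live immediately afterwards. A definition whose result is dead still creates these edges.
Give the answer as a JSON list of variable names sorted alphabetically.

Answer: ["v"]

Analysis:
def/use:
  L0 def {i,n,v} use ∅
  L1 def {a,v} use {i}
  L2 def {t} use ∅
  L3 def {n} use ∅
  L4 def {b} use {v}
  L5 def {i,t} use {n}
  L6 def {b,v} use {v}

Backward fixpoint:
  L0: in=∅ out={i,n,v}
  L1: in={i,n} out={n,v}
  L2: in=∅ out=∅
  L3: in={v} out={n,v}
  L4: in={v} out={v}
  L5: in={n,v} out={v}
  L6: in={v} out=∅

Interfere edges:
  a: {i,n,v}
  b: {v}
  i: {a,n,v}
  n: {a,i,t,v}
  t: {n,v}
  v: {a,b,i,n,t}

N(b) = ["v"]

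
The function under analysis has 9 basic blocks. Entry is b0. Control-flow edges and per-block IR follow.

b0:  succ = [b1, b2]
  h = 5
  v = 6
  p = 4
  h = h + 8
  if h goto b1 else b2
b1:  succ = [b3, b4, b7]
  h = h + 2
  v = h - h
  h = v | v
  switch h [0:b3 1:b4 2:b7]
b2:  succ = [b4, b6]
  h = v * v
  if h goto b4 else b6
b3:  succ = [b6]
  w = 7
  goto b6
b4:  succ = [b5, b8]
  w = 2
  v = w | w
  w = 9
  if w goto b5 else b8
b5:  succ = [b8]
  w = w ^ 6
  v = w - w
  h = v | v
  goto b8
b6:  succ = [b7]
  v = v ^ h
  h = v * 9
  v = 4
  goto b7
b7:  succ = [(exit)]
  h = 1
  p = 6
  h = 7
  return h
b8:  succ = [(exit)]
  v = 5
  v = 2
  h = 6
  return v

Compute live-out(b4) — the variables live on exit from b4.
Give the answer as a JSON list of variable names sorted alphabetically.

Answer: ["w"]

Analysis:
Per-block:
  b0: {h,p,v} / ∅
  b1: {h,v} / {h}
  b2: {h} / {v}
  b3: {w} / ∅
  b4: {v,w} / ∅
  b5: {h,v,w} / {w}
  b6: {h,v} / {h,v}
  b7: {h,p} / ∅
  b8: {h,v} / ∅

Live sets:
  b0 li=∅ lo={h,v}
  b1 li={h} lo={h,v}
  b2 li={v} lo={h,v}
  b3 li={h,v} lo={h,v}
  b4 li=∅ lo={w}
  b5 li={w} lo=∅
  b6 li={h,v} lo=∅
  b7 li=∅ lo=∅
  b8 li=∅ lo=∅

live-out(b4) = ["w"]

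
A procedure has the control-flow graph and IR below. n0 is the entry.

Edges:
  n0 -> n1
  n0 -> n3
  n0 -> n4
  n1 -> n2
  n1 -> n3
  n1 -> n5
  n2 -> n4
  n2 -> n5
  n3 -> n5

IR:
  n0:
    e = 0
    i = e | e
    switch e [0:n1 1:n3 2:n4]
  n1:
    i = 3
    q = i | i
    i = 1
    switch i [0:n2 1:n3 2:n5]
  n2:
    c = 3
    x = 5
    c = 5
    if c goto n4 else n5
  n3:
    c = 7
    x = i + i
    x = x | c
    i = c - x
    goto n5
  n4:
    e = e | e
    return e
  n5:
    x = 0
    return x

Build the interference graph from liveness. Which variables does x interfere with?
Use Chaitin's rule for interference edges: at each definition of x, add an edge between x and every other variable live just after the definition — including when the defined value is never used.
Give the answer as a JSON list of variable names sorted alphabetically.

Block summaries:
  n0: def={e,i} ue=∅
  n1: def={i,q} ue=∅
  n2: def={c,x} ue=∅
  n3: def={c,i,x} ue={i}
  n4: def={e} ue={e}
  n5: def={x} ue=∅

Backward fixpoint:
  live n0: ∅→{e,i}
  live n1: {e}→{e,i}
  live n2: {e}→{e}
  live n3: {i}→∅
  live n4: {e}→∅
  live n5: ∅→∅

Conflict graph:
  c — {e,i,x}
  e — {c,i,q,x}
  i — {c,e}
  q — {e}
  x — {c,e}

N(x) = ["c", "e"]

Answer: ["c", "e"]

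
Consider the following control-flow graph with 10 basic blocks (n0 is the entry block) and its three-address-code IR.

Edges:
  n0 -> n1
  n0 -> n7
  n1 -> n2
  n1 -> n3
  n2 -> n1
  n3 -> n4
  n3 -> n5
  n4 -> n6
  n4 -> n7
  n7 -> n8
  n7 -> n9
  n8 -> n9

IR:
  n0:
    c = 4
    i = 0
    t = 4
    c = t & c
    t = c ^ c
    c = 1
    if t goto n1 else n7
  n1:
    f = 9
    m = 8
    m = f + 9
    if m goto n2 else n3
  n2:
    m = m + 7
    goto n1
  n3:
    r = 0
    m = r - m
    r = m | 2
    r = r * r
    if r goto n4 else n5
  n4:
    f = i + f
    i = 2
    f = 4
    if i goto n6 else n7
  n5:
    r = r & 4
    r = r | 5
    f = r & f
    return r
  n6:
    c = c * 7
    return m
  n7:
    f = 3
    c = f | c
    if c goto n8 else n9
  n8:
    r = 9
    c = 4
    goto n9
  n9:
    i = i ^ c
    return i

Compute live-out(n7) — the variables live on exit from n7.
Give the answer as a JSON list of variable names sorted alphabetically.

Per-block:
  n0: def={c,i,t} ue=∅
  n1: def={f,m} ue=∅
  n2: def={m} ue={m}
  n3: def={m,r} ue={m}
  n4: def={f,i} ue={f,i}
  n5: def={f,r} ue={f,r}
  n6: def={c} ue={c,m}
  n7: def={c,f} ue={c}
  n8: def={c,r} ue=∅
  n9: def={i} ue={c,i}

Backward fixpoint:
  live n0: ∅→{c,i}
  live n1: {c,i}→{c,f,i,m}
  live n2: {c,i,m}→{c,i}
  live n3: {c,f,i,m}→{c,f,i,m,r}
  live n4: {c,f,i,m}→{c,i,m}
  live n5: {f,r}→∅
  live n6: {c,m}→∅
  live n7: {c,i}→{c,i}
  live n8: {i}→{c,i}
  live n9: {c,i}→∅

live-out(n7) = ["c", "i"]

Answer: ["c", "i"]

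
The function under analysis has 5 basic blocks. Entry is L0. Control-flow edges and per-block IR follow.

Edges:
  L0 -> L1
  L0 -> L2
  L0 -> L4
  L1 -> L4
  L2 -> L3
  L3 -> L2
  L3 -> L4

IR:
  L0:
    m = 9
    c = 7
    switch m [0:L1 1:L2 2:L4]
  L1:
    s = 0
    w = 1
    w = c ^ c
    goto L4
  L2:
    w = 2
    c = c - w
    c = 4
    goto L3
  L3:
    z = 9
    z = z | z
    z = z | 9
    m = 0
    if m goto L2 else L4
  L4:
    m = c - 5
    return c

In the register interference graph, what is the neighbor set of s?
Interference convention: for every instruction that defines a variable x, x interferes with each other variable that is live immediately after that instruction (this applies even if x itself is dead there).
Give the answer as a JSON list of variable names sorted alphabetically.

Answer: ["c"]

Derivation:
def/use:
  L0: def={c,m} ue=∅
  L1: def={s,w} ue={c}
  L2: def={c,w} ue={c}
  L3: def={m,z} ue=∅
  L4: def={m} ue={c}

Live sets:
  L0 li=∅ lo={c}
  L1 li={c} lo={c}
  L2 li={c} lo={c}
  L3 li={c} lo={c}
  L4 li={c} lo=∅

Interfere edges:
  c — {m,s,w,z}
  m — {c}
  s — {c}
  w — {c}
  z — {c}

N(s) = ["c"]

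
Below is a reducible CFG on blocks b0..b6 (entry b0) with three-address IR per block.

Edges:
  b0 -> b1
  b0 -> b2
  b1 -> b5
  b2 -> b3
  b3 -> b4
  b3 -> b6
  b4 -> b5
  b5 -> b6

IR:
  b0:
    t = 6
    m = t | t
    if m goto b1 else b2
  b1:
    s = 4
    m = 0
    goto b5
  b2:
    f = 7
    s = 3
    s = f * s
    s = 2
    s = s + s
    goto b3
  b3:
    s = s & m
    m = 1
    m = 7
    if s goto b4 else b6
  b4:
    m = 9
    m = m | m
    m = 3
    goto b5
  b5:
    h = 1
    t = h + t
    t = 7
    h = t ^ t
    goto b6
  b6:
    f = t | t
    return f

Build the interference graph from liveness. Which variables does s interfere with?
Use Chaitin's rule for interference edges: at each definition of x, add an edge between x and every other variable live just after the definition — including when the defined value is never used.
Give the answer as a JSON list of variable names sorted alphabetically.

Block summaries:
  b0: def={m,t} ue=∅
  b1: def={m,s} ue=∅
  b2: def={f,s} ue=∅
  b3: def={m,s} ue={m,s}
  b4: def={m} ue=∅
  b5: def={h,t} ue={t}
  b6: def={f} ue={t}

Liveness:
  b0 li=∅ lo={m,t}
  b1 li={t} lo={t}
  b2 li={m,t} lo={m,s,t}
  b3 li={m,s,t} lo={t}
  b4 li={t} lo={t}
  b5 li={t} lo={t}
  b6 li={t} lo=∅

Conflict graph:
  f — {m,s,t}
  h — {t}
  m — {f,s,t}
  s — {f,m,t}
  t — {f,h,m,s}

N(s) = ["f", "m", "t"]

Answer: ["f", "m", "t"]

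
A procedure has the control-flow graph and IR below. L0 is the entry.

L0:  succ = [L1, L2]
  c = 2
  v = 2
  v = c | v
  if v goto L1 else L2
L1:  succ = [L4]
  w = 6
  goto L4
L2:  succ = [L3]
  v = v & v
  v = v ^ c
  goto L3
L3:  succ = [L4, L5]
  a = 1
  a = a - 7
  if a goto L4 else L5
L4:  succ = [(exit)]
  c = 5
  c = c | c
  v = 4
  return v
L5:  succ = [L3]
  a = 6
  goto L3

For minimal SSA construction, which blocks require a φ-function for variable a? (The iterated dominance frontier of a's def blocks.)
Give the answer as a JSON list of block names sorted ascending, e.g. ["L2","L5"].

Answer: ["L3", "L4"]

Working:
idom tree: L1←L0 L2←L0 L3←L2 L4←L0 L5←L3
Dom at joins:
  L3: preds {L2,L5}: {L0,L2} ∩ {L0,L2,L3,L5} = {L0,L2}; idom=L2
  L4: preds {L1,L3}: {L0,L1} ∩ {L0,L2,L3} = {L0}; idom=L0

DF derivation:
  join L3 pred L2: · stop@L2
  join L3 pred L5: L5→L3 stop@L2
  join L4 pred L1: L1 stop@L0
  join L4 pred L3: L3→L2 stop@L0
  DF(L0)=∅
  DF(L1)={L4}
  DF(L2)={L4}
  DF(L3)={L3,L4}
  DF(L4)=∅
  DF(L5)={L3}

φ for a: defs {L3,L5}
  DF⁺ = {L3,L4}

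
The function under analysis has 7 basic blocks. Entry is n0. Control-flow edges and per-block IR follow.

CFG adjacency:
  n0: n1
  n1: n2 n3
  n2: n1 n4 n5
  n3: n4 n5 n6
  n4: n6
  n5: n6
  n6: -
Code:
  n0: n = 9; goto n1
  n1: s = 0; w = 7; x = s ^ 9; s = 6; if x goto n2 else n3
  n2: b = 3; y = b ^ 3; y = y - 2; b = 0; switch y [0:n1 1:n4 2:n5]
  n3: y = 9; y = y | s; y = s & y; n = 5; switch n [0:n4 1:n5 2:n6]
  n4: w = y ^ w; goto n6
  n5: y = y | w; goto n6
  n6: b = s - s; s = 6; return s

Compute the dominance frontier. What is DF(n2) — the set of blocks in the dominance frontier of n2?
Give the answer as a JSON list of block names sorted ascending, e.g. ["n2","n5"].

idom tree: n1←n0 n2←n1 n3←n1 n4←n1 n5←n1 n6←n1
Dom at joins:
  n1: preds {n0,n2}: {n0} ∩ {n0,n1,n2} = {n0}; idom=n0
  n4: preds {n2,n3}: {n0,n1,n2} ∩ {n0,n1,n3} = {n0,n1}; idom=n1
  n5: preds {n2,n3}: {n0,n1,n2} ∩ {n0,n1,n3} = {n0,n1}; idom=n1
  n6: preds {n3,n4,n5}: {n0,n1,n3} ∩ {n0,n1,n4} ∩ {n0,n1,n5} = {n0,n1}; idom=n1

DF derivation:
  n1←n0: walk · to n0
  n1←n2: walk n2→n1 to n0
  n4←n2: walk n2 to n1
  n4←n3: walk n3 to n1
  n5←n2: walk n2 to n1
  n5←n3: walk n3 to n1
  n6←n3: walk n3 to n1
  n6←n4: walk n4 to n1
  n6←n5: walk n5 to n1
  DF(n0)=∅
  DF(n1)={n1}
  DF(n2)={n1,n4,n5}
  DF(n3)={n4,n5,n6}
  DF(n4)={n6}
  DF(n5)={n6}
  DF(n6)=∅

DF(n2) = ["n1", "n4", "n5"]

Answer: ["n1", "n4", "n5"]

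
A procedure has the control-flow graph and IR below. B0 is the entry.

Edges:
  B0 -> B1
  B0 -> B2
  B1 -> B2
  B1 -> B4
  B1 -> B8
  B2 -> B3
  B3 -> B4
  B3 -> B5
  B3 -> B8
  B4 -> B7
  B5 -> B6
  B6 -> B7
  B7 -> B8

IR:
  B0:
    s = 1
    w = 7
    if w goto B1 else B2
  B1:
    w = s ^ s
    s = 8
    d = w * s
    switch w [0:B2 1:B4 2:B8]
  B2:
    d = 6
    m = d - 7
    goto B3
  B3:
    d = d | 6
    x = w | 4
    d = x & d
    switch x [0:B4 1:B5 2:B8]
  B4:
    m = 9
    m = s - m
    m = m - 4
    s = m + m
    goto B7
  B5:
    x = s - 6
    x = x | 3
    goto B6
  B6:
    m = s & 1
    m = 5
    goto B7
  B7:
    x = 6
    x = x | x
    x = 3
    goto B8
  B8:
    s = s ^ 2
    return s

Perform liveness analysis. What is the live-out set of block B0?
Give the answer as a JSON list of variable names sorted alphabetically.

Answer: ["s", "w"]

Working:
Block summaries:
  B0 def {s,w} use ∅
  B1 def {d,s,w} use {s}
  B2 def {d,m} use ∅
  B3 def {d,x} use {d,w}
  B4 def {m,s} use {s}
  B5 def {x} use {s}
  B6 def {m} use {s}
  B7 def {x} use ∅
  B8 def {s} use {s}

Liveness:
  B0 li=∅ lo={s,w}
  B1 li={s} lo={s,w}
  B2 li={s,w} lo={d,s,w}
  B3 li={d,s,w} lo={s}
  B4 li={s} lo={s}
  B5 li={s} lo={s}
  B6 li={s} lo={s}
  B7 li={s} lo={s}
  B8 li={s} lo=∅

live-out(B0) = ["s", "w"]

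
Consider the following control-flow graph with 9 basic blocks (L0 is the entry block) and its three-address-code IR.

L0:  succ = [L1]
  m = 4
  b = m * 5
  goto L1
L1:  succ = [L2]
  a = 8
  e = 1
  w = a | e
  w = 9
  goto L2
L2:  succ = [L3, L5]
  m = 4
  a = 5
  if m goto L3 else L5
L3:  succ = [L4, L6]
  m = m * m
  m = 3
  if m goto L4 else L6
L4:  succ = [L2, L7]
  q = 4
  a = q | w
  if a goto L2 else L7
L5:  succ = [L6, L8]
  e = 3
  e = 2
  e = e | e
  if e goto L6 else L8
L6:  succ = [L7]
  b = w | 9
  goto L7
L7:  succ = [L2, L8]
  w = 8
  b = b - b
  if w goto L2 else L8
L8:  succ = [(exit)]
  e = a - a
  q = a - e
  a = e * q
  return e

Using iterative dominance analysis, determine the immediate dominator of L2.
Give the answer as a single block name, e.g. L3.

Answer: L1

Analysis:
idom tree: L1←L0 L2←L1 L3←L2 L4←L3 L5←L2 L6←L2 L7←L2 L8←L2
Dom at joins:
  L2: preds {L1,L4,L7}: {L0,L1} ∩ {L0,L1,L2,L3,L4} ∩ {L0,L1,L2,L7} = {L0,L1}; idom=L1
  L6: preds {L3,L5}: {L0,L1,L2,L3} ∩ {L0,L1,L2,L5} = {L0,L1,L2}; idom=L2
  L7: preds {L4,L6}: {L0,L1,L2,L3,L4} ∩ {L0,L1,L2,L6} = {L0,L1,L2}; idom=L2
  L8: preds {L5,L7}: {L0,L1,L2,L5} ∩ {L0,L1,L2,L7} = {L0,L1,L2}; idom=L2

idom(L2) = L1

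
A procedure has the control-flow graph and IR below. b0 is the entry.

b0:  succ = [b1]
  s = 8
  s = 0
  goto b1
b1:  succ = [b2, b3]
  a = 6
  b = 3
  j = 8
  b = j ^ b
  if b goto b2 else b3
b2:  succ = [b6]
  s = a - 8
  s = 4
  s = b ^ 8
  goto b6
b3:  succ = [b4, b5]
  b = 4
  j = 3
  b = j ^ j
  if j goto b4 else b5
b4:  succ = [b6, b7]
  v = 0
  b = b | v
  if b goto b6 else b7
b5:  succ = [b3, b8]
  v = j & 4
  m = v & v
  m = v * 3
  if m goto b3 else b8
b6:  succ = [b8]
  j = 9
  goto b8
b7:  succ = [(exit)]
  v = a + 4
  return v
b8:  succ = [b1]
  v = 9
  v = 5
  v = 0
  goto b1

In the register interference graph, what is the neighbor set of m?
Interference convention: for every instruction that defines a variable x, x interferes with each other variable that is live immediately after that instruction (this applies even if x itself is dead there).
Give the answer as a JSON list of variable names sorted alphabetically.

Answer: ["a", "v"]

Derivation:
Per-block:
  b0: def={s} ue=∅
  b1: def={a,b,j} ue=∅
  b2: def={s} ue={a,b}
  b3: def={b,j} ue=∅
  b4: def={b,v} ue={b}
  b5: def={m,v} ue={j}
  b6: def={j} ue=∅
  b7: def={v} ue={a}
  b8: def={v} ue=∅

Backward fixpoint:
  b0 li=∅ lo=∅
  b1 li=∅ lo={a,b}
  b2 li={a,b} lo=∅
  b3 li={a} lo={a,b,j}
  b4 li={a,b} lo={a}
  b5 li={a,j} lo={a}
  b6 li=∅ lo=∅
  b7 li={a} lo=∅
  b8 li=∅ lo=∅

Conflict graph:
  a: {b,j,m,v}
  b: {a,j,s,v}
  j: {a,b}
  m: {a,v}
  s: {b}
  v: {a,b,m}

N(m) = ["a", "v"]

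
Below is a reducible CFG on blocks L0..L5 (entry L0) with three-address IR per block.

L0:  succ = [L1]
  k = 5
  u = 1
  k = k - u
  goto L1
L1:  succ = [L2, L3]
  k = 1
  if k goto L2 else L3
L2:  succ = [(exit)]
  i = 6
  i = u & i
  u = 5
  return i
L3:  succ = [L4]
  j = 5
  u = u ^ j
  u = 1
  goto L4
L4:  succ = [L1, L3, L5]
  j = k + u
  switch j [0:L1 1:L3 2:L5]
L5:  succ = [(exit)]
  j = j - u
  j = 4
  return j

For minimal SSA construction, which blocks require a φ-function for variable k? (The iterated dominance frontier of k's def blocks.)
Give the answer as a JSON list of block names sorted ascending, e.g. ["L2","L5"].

idom tree: L1←L0 L2←L1 L3←L1 L4←L3 L5←L4
Dom∩ at merges:
  L1: preds {L0,L4}: {L0} ∩ {L0,L1,L3,L4} = {L0}; idom=L0
  L3: preds {L1,L4}: {L0,L1} ∩ {L0,L1,L3,L4} = {L0,L1}; idom=L1

DF walk-up:
  L1←L0: walk · to L0
  L1←L4: walk L4→L3→L1 to L0
  L3←L1: walk · to L1
  L3←L4: walk L4→L3 to L1
  L0 → ∅
  L1 → {L1}
  L2 → ∅
  L3 → {L1,L3}
  L4 → {L1,L3}
  L5 → ∅

φ for k: defs {L0,L1}
  DF⁺ = {L1}

Answer: ["L1"]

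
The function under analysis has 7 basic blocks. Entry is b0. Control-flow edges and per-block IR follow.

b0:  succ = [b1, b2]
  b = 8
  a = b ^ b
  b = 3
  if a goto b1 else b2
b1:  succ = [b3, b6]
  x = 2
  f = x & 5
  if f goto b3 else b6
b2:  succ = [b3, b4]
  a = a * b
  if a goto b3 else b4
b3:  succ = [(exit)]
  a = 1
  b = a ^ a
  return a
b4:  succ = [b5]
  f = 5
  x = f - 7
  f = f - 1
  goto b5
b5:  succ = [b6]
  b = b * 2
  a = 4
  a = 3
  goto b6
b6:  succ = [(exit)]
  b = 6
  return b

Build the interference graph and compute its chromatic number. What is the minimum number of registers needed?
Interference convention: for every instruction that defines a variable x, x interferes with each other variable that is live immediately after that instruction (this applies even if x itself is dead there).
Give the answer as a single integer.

def/use:
  b0 def {a,b} use ∅
  b1 def {f,x} use ∅
  b2 def {a} use {a,b}
  b3 def {a,b} use ∅
  b4 def {f,x} use ∅
  b5 def {a,b} use {b}
  b6 def {b} use ∅

Backward fixpoint:
  live b0: ∅→{a,b}
  live b1: ∅→∅
  live b2: {a,b}→{b}
  live b3: ∅→∅
  live b4: {b}→{b}
  live b5: {b}→∅
  live b6: ∅→∅

Conflict graph:
  a — {b}
  b — {a,f,x}
  f — {b,x}
  x — {b,f}

Colouring:
  lower bound: {b,f,x} mutually conflict ⇒ χ ≥ 3
  assign a→R1 b→R0 f→R1 x→R2 — no edge inside a register ⇒ χ ≤ 3
  χ = 3

Answer: 3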